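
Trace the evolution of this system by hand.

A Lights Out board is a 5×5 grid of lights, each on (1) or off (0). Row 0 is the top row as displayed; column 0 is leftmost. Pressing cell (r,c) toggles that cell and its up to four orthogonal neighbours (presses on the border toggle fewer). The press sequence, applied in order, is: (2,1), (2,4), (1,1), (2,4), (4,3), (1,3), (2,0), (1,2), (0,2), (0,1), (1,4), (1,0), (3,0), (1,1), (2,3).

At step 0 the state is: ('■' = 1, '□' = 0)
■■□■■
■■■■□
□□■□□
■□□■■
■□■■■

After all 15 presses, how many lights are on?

t=0: ■■□■■
■■■■□
□□■□□
■□□■■
■□■■■
t=1: ■■□■■
■□■■□
■■□□□
■■□■■
■□■■■
t=2: ■■□■■
■□■■■
■■□■■
■■□■□
■□■■■
t=3: ■□□■■
□■□■■
■□□■■
■■□■□
■□■■■
t=4: ■□□■■
□■□■□
■□□□□
■■□■■
■□■■■
t=5: ■□□■■
□■□■□
■□□□□
■■□□■
■□□□□
t=6: ■□□□■
□■■□■
■□□■□
■■□□■
■□□□□
t=7: ■□□□■
■■■□■
□■□■□
□■□□■
■□□□□
t=8: ■□■□■
■□□■■
□■■■□
□■□□■
■□□□□
t=9: ■■□■■
■□■■■
□■■■□
□■□□■
■□□□□
t=10: □□■■■
■■■■■
□■■■□
□■□□■
■□□□□
t=11: □□■■□
■■■□□
□■■■■
□■□□■
■□□□□
t=12: ■□■■□
□□■□□
■■■■■
□■□□■
■□□□□
t=13: ■□■■□
□□■□□
□■■■■
■□□□■
□□□□□
t=14: ■■■■□
■■□□□
□□■■■
■□□□■
□□□□□
t=15: ■■■■□
■■□■□
□□□□□
■□□■■
□□□□□

10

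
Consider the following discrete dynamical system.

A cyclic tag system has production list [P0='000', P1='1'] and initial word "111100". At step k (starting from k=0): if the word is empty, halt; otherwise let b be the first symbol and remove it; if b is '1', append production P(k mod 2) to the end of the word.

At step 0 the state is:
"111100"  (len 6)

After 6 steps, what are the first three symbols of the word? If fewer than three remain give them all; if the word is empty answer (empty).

gen 0: "111100"  (len 6)
gen 1: "11100000"  (len 8)
gen 2: "11000001"  (len 8)
gen 3: "1000001000"  (len 10)
gen 4: "0000010001"  (len 10)
gen 5: "000010001"  (len 9)
gen 6: "00010001"  (len 8)

000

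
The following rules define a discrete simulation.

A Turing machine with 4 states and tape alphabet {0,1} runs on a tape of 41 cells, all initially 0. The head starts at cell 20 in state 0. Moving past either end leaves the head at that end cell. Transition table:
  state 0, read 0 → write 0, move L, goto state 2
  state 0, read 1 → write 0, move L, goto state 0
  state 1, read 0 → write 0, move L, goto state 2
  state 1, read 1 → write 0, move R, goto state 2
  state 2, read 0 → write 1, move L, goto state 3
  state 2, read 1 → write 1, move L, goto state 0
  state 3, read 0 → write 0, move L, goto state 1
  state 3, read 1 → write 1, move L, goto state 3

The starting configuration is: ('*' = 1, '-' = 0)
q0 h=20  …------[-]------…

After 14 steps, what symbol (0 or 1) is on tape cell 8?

0

[0] q0 h=20  …------[-]------…
[1] q2 h=19  …------[-]------…
[2] q3 h=18  …------[-]*-----…
[3] q1 h=17  …------[-]-*----…
[4] q2 h=16  …------[-]--*---…
[5] q3 h=15  …------[-]*--*--…
[6] q1 h=14  …------[-]-*--*-…
[7] q2 h=13  …------[-]--*--*…
[8] q3 h=12  …------[-]*--*--…
[9] q1 h=11  …------[-]-*--*-…
[10] q2 h=10  …------[-]--*--*…
[11] q3 h= 9  …------[-]*--*--…
[12] q1 h= 8  …------[-]-*--*-…
[13] q2 h= 7  …------[-]--*--*…
[14] q3 h= 6  |------[-]*--*--…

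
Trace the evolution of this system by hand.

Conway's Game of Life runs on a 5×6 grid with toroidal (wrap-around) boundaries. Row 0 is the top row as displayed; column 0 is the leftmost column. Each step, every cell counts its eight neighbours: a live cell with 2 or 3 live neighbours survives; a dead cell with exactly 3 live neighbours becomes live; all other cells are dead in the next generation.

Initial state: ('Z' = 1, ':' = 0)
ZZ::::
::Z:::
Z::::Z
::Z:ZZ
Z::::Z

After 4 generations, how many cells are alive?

step 0: ZZ::::
::Z:::
Z::::Z
::Z:ZZ
Z::::Z
step 1: ZZ:::Z
:::::Z
ZZ:ZZZ
:Z::Z:
::::Z:
step 2: Z:::ZZ
::Z:::
:ZZZ::
:ZZ:::
:Z::Z:
step 3: ZZ:ZZZ
Z:Z:ZZ
:::Z::
Z:::::
:ZZZZ:
step 4: ::::::
::Z:::
ZZ:ZZ:
:Z::Z:
::::::

7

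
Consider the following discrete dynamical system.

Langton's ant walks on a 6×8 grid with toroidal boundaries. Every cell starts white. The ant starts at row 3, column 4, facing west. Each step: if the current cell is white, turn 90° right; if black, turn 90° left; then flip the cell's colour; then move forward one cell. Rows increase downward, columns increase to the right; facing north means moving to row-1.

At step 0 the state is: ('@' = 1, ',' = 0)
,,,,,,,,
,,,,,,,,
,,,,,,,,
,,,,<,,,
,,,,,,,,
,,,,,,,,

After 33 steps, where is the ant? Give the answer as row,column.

[0] ,,,,,,,,
,,,,,,,,
,,,,,,,,
,,,,<,,,
,,,,,,,,
,,,,,,,,
[1] ,,,,,,,,
,,,,,,,,
,,,,^,,,
,,,,@,,,
,,,,,,,,
,,,,,,,,
[2] ,,,,,,,,
,,,,,,,,
,,,,@>,,
,,,,@,,,
,,,,,,,,
,,,,,,,,
[3] ,,,,,,,,
,,,,,,,,
,,,,@@,,
,,,,@v,,
,,,,,,,,
,,,,,,,,
[4] ,,,,,,,,
,,,,,,,,
,,,,@@,,
,,,,<@,,
,,,,,,,,
,,,,,,,,
[5] ,,,,,,,,
,,,,,,,,
,,,,@@,,
,,,,,@,,
,,,,v,,,
,,,,,,,,
[6] ,,,,,,,,
,,,,,,,,
,,,,@@,,
,,,,,@,,
,,,<@,,,
,,,,,,,,
[7] ,,,,,,,,
,,,,,,,,
,,,,@@,,
,,,^,@,,
,,,@@,,,
,,,,,,,,
[8] ,,,,,,,,
,,,,,,,,
,,,,@@,,
,,,@>@,,
,,,@@,,,
,,,,,,,,
[9] ,,,,,,,,
,,,,,,,,
,,,,@@,,
,,,@@@,,
,,,@v,,,
,,,,,,,,
[10] ,,,,,,,,
,,,,,,,,
,,,,@@,,
,,,@@@,,
,,,@,>,,
,,,,,,,,
[11] ,,,,,,,,
,,,,,,,,
,,,,@@,,
,,,@@@,,
,,,@,@,,
,,,,,v,,
[12] ,,,,,,,,
,,,,,,,,
,,,,@@,,
,,,@@@,,
,,,@,@,,
,,,,<@,,
[13] ,,,,,,,,
,,,,,,,,
,,,,@@,,
,,,@@@,,
,,,@^@,,
,,,,@@,,
[14] ,,,,,,,,
,,,,,,,,
,,,,@@,,
,,,@@@,,
,,,@@>,,
,,,,@@,,
[15] ,,,,,,,,
,,,,,,,,
,,,,@@,,
,,,@@^,,
,,,@@,,,
,,,,@@,,
[16] ,,,,,,,,
,,,,,,,,
,,,,@@,,
,,,@<,,,
,,,@@,,,
,,,,@@,,
[17] ,,,,,,,,
,,,,,,,,
,,,,@@,,
,,,@,,,,
,,,@v,,,
,,,,@@,,
[18] ,,,,,,,,
,,,,,,,,
,,,,@@,,
,,,@,,,,
,,,@,>,,
,,,,@@,,
[19] ,,,,,,,,
,,,,,,,,
,,,,@@,,
,,,@,,,,
,,,@,@,,
,,,,@v,,
[20] ,,,,,,,,
,,,,,,,,
,,,,@@,,
,,,@,,,,
,,,@,@,,
,,,,@,>,
[21] ,,,,,,v,
,,,,,,,,
,,,,@@,,
,,,@,,,,
,,,@,@,,
,,,,@,@,
[22] ,,,,,<@,
,,,,,,,,
,,,,@@,,
,,,@,,,,
,,,@,@,,
,,,,@,@,
[23] ,,,,,@@,
,,,,,,,,
,,,,@@,,
,,,@,,,,
,,,@,@,,
,,,,@^@,
[24] ,,,,,@@,
,,,,,,,,
,,,,@@,,
,,,@,,,,
,,,@,@,,
,,,,@@>,
[25] ,,,,,@@,
,,,,,,,,
,,,,@@,,
,,,@,,,,
,,,@,@^,
,,,,@@,,
[26] ,,,,,@@,
,,,,,,,,
,,,,@@,,
,,,@,,,,
,,,@,@@>
,,,,@@,,
[27] ,,,,,@@,
,,,,,,,,
,,,,@@,,
,,,@,,,,
,,,@,@@@
,,,,@@,v
[28] ,,,,,@@,
,,,,,,,,
,,,,@@,,
,,,@,,,,
,,,@,@@@
,,,,@@<@
[29] ,,,,,@@,
,,,,,,,,
,,,,@@,,
,,,@,,,,
,,,@,@^@
,,,,@@@@
[30] ,,,,,@@,
,,,,,,,,
,,,,@@,,
,,,@,,,,
,,,@,<,@
,,,,@@@@
[31] ,,,,,@@,
,,,,,,,,
,,,,@@,,
,,,@,,,,
,,,@,,,@
,,,,@v@@
[32] ,,,,,@@,
,,,,,,,,
,,,,@@,,
,,,@,,,,
,,,@,,,@
,,,,@,>@
[33] ,,,,,@@,
,,,,,,,,
,,,,@@,,
,,,@,,,,
,,,@,,^@
,,,,@,,@

4,6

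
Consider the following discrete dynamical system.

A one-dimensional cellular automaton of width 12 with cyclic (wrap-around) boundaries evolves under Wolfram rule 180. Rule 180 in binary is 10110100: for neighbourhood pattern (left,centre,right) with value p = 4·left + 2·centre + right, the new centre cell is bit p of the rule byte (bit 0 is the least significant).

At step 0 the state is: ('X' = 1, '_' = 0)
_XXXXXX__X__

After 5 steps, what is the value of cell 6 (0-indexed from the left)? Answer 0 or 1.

1

[0] _XXXXXX__X__
[1] __XXXX_X_XX_
[2] ___XX_XXX__X
[3] X____X_X_X_X
[4] _X___XXXXXX_
[5] _XX___XXXX_X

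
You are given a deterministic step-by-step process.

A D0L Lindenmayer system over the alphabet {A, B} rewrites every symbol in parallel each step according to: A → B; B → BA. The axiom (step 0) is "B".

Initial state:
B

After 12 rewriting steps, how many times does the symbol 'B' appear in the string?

233

0) B
1) BA
2) BAB
3) BABBA
4) BABBABAB
5) BABBABABBABBA
6) BABBABABBABBABABBABAB
7) BABBABABBABBABABBABABBABBABABBABBA
8) BABBABABBABBABABBABABBABBABABBABBABABBABABBABBABABBABAB
9) BABBABABBABBABABBABABBABBABABBABBABABBABABBABBABABBABABBABBABABBABBABABBABABBABBABABBABBA
10) BABBABABBABBABABBABABBABBABABBABBABABBABABBABBABABBABABBAB…BBABABBABABBABBABABBABABBABBABABBABBABABBABABBABBABABBABAB  (len 144)
11) BABBABABBABBABABBABABBABBABABBABBABABBABABBABBABABBABABBAB…BBABABBABABBABBABABBABABBABBABABBABBABABBABABBABBABABBABBA  (len 233)
12) BABBABABBABBABABBABABBABBABABBABBABABBABABBABBABABBABABBAB…BBABABBABABBABBABABBABABBABBABABBABBABABBABABBABBABABBABAB  (len 377)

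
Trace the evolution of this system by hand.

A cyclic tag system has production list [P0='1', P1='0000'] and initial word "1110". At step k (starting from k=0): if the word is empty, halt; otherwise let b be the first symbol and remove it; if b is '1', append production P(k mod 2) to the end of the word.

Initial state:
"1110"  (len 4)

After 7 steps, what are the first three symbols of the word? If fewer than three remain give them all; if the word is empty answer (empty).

step 0: "1110"  (len 4)
step 1: "1101"  (len 4)
step 2: "1010000"  (len 7)
step 3: "0100001"  (len 7)
step 4: "100001"  (len 6)
step 5: "000011"  (len 6)
step 6: "00011"  (len 5)
step 7: "0011"  (len 4)

001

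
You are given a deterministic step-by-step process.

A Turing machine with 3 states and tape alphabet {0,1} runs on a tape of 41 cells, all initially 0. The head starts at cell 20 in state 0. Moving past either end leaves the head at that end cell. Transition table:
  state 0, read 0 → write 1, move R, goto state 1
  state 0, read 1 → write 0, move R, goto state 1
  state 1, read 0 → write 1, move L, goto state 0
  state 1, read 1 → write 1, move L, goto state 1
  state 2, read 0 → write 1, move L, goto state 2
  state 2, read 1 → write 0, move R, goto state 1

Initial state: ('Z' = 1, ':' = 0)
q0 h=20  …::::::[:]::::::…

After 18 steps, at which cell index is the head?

step 0: q0 h=20  …::::::[:]::::::…
step 1: q1 h=21  …:::::Z[:]::::::…
step 2: q0 h=20  …::::::[Z]Z:::::…
step 3: q1 h=21  …::::::[Z]::::::…
step 4: q1 h=20  …::::::[:]Z:::::…
step 5: q0 h=19  …::::::[:]ZZ::::…
step 6: q1 h=20  …:::::Z[Z]Z:::::…
step 7: q1 h=19  …::::::[Z]ZZ::::…
step 8: q1 h=18  …::::::[:]ZZZ:::…
step 9: q0 h=17  …::::::[:]ZZZZ::…
step 10: q1 h=18  …:::::Z[Z]ZZZ:::…
step 11: q1 h=17  …::::::[Z]ZZZZ::…
step 12: q1 h=16  …::::::[:]ZZZZZ:…
step 13: q0 h=15  …::::::[:]ZZZZZZ…
step 14: q1 h=16  …:::::Z[Z]ZZZZZ:…
step 15: q1 h=15  …::::::[Z]ZZZZZZ…
step 16: q1 h=14  …::::::[:]ZZZZZZ…
step 17: q0 h=13  …::::::[:]ZZZZZZ…
step 18: q1 h=14  …:::::Z[Z]ZZZZZZ…

14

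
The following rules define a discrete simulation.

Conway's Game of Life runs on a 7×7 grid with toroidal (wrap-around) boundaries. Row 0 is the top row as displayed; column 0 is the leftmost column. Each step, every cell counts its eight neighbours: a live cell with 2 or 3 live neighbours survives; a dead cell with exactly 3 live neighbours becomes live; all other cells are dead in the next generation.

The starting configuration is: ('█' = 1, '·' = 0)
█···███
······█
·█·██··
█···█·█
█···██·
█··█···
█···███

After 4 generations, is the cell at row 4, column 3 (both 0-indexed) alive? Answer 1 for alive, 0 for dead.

1

[0] █···███
······█
·█·██··
█···█·█
█···██·
█··█···
█···███
[1] ····█··
···█··█
···██·█
██····█
██·███·
██·█···
·█·█···
[2] ··███··
···█···
··███·█
·█·····
···███·
···█··█
██·██··
[3] ·█·····
·····█·
··███··
·······
··████·
█·····█
██···█·
[4] ██····█
··███··
···██··
·····█·
···████
█·██···
·█·····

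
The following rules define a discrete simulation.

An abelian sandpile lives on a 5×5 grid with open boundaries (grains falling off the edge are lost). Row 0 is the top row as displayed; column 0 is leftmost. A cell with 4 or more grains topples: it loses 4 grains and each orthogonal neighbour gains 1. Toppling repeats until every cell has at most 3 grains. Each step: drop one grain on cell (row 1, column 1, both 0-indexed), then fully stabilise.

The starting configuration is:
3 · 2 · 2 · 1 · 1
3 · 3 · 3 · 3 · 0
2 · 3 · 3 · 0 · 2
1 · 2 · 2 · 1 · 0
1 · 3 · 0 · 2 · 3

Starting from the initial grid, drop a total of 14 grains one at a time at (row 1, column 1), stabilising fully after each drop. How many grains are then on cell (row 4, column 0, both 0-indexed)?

step 0: 3 · 2 · 2 · 1 · 1
3 · 3 · 3 · 3 · 0
2 · 3 · 3 · 0 · 2
1 · 2 · 2 · 1 · 0
1 · 3 · 0 · 2 · 3
step 1: 1 · 2 · 1 · 3 · 1
3 · 1 · 0 · 1 · 1
0 · 3 · 2 · 2 · 2
2 · 3 · 3 · 1 · 0
1 · 3 · 0 · 2 · 3
step 2: 1 · 2 · 1 · 3 · 1
3 · 2 · 0 · 1 · 1
0 · 3 · 2 · 2 · 2
2 · 3 · 3 · 1 · 0
1 · 3 · 0 · 2 · 3
step 3: 1 · 2 · 1 · 3 · 1
3 · 3 · 0 · 1 · 1
0 · 3 · 2 · 2 · 2
2 · 3 · 3 · 1 · 0
1 · 3 · 0 · 2 · 3
step 4: 2 · 3 · 1 · 3 · 1
0 · 2 · 2 · 1 · 1
2 · 2 · 0 · 3 · 2
3 · 2 · 1 · 2 · 0
2 · 0 · 2 · 2 · 3
step 5: 2 · 3 · 1 · 3 · 1
0 · 3 · 2 · 1 · 1
2 · 2 · 0 · 3 · 2
3 · 2 · 1 · 2 · 0
2 · 0 · 2 · 2 · 3
step 6: 3 · 0 · 2 · 3 · 1
1 · 1 · 3 · 1 · 1
2 · 3 · 0 · 3 · 2
3 · 2 · 1 · 2 · 0
2 · 0 · 2 · 2 · 3
step 7: 3 · 0 · 2 · 3 · 1
1 · 2 · 3 · 1 · 1
2 · 3 · 0 · 3 · 2
3 · 2 · 1 · 2 · 0
2 · 0 · 2 · 2 · 3
step 8: 3 · 0 · 2 · 3 · 1
1 · 3 · 3 · 1 · 1
2 · 3 · 0 · 3 · 2
3 · 2 · 1 · 2 · 0
2 · 0 · 2 · 2 · 3
step 9: 3 · 1 · 3 · 3 · 1
2 · 2 · 0 · 2 · 1
3 · 0 · 2 · 3 · 2
3 · 3 · 1 · 2 · 0
2 · 0 · 2 · 2 · 3
step 10: 3 · 1 · 3 · 3 · 1
2 · 3 · 0 · 2 · 1
3 · 0 · 2 · 3 · 2
3 · 3 · 1 · 2 · 0
2 · 0 · 2 · 2 · 3
step 11: 3 · 2 · 3 · 3 · 1
3 · 0 · 1 · 2 · 1
3 · 1 · 2 · 3 · 2
3 · 3 · 1 · 2 · 0
2 · 0 · 2 · 2 · 3
step 12: 3 · 2 · 3 · 3 · 1
3 · 1 · 1 · 2 · 1
3 · 1 · 2 · 3 · 2
3 · 3 · 1 · 2 · 0
2 · 0 · 2 · 2 · 3
step 13: 3 · 2 · 3 · 3 · 1
3 · 2 · 1 · 2 · 1
3 · 1 · 2 · 3 · 2
3 · 3 · 1 · 2 · 0
2 · 0 · 2 · 2 · 3
step 14: 3 · 2 · 3 · 3 · 1
3 · 3 · 1 · 2 · 1
3 · 1 · 2 · 3 · 2
3 · 3 · 1 · 2 · 0
2 · 0 · 2 · 2 · 3

2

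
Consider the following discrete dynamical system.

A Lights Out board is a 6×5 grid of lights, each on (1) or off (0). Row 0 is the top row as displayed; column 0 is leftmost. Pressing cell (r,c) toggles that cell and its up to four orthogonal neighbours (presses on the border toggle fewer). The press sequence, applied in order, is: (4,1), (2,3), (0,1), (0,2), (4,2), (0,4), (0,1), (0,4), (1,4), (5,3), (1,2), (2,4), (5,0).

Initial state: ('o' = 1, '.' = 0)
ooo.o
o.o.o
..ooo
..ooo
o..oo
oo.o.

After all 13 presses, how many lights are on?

16

0) ooo.o
o.o.o
..ooo
..ooo
o..oo
oo.o.
1) ooo.o
o.o.o
..ooo
.oooo
.oooo
o..o.
2) ooo.o
o.ooo
.....
.oo.o
.oooo
o..o.
3) ....o
ooooo
.....
.oo.o
.oooo
o..o.
4) .oooo
oo.oo
.....
.oo.o
.oooo
o..o.
5) .oooo
oo.oo
.....
.o..o
....o
o.oo.
6) .oo..
oo.o.
.....
.o..o
....o
o.oo.
7) o....
o..o.
.....
.o..o
....o
o.oo.
8) o..oo
o..oo
.....
.o..o
....o
o.oo.
9) o..o.
o....
....o
.o..o
....o
o.oo.
10) o..o.
o....
....o
.o..o
...oo
o...o
11) o.oo.
oooo.
..o.o
.o..o
...oo
o...o
12) o.oo.
ooooo
..oo.
.o...
...oo
o...o
13) o.oo.
ooooo
..oo.
.o...
o..oo
.o..o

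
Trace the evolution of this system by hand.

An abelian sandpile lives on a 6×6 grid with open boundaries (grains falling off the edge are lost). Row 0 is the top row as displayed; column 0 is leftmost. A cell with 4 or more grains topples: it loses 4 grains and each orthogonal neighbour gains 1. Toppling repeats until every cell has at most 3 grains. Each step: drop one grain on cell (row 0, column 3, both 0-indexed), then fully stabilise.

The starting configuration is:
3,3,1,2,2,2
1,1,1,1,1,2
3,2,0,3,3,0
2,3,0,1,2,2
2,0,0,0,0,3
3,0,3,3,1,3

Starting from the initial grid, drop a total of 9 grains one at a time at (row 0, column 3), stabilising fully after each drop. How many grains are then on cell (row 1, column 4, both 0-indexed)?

gen 0: 3,3,1,2,2,2
1,1,1,1,1,2
3,2,0,3,3,0
2,3,0,1,2,2
2,0,0,0,0,3
3,0,3,3,1,3
gen 1: 3,3,1,3,2,2
1,1,1,1,1,2
3,2,0,3,3,0
2,3,0,1,2,2
2,0,0,0,0,3
3,0,3,3,1,3
gen 2: 3,3,2,0,3,2
1,1,1,2,1,2
3,2,0,3,3,0
2,3,0,1,2,2
2,0,0,0,0,3
3,0,3,3,1,3
gen 3: 3,3,2,1,3,2
1,1,1,2,1,2
3,2,0,3,3,0
2,3,0,1,2,2
2,0,0,0,0,3
3,0,3,3,1,3
gen 4: 3,3,2,2,3,2
1,1,1,2,1,2
3,2,0,3,3,0
2,3,0,1,2,2
2,0,0,0,0,3
3,0,3,3,1,3
gen 5: 3,3,2,3,3,2
1,1,1,2,1,2
3,2,0,3,3,0
2,3,0,1,2,2
2,0,0,0,0,3
3,0,3,3,1,3
gen 6: 3,3,3,1,0,3
1,1,1,3,2,2
3,2,0,3,3,0
2,3,0,1,2,2
2,0,0,0,0,3
3,0,3,3,1,3
gen 7: 3,3,3,2,0,3
1,1,1,3,2,2
3,2,0,3,3,0
2,3,0,1,2,2
2,0,0,0,0,3
3,0,3,3,1,3
gen 8: 3,3,3,3,0,3
1,1,1,3,2,2
3,2,0,3,3,0
2,3,0,1,2,2
2,0,0,0,0,3
3,0,3,3,1,3
gen 9: 0,1,1,2,2,3
2,2,3,2,0,3
3,2,1,1,1,1
2,3,0,2,3,2
2,0,0,0,0,3
3,0,3,3,1,3

0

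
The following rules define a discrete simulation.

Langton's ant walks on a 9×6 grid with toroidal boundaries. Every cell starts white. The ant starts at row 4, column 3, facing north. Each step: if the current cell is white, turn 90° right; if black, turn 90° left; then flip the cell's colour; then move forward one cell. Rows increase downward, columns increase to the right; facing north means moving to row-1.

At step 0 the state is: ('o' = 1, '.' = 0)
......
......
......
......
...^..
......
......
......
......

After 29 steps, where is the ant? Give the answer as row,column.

6,2

k=0  ......
......
......
......
...^..
......
......
......
......
k=1  ......
......
......
......
...o>.
......
......
......
......
k=2  ......
......
......
......
...oo.
....v.
......
......
......
k=3  ......
......
......
......
...oo.
...<o.
......
......
......
k=4  ......
......
......
......
...^o.
...oo.
......
......
......
k=5  ......
......
......
......
..<.o.
...oo.
......
......
......
k=6  ......
......
......
..^...
..o.o.
...oo.
......
......
......
k=7  ......
......
......
..o>..
..o.o.
...oo.
......
......
......
k=8  ......
......
......
..oo..
..ovo.
...oo.
......
......
......
k=9  ......
......
......
..oo..
..<oo.
...oo.
......
......
......
k=10  ......
......
......
..oo..
...oo.
..voo.
......
......
......
k=11  ......
......
......
..oo..
...oo.
.<ooo.
......
......
......
k=12  ......
......
......
..oo..
.^.oo.
.oooo.
......
......
......
k=13  ......
......
......
..oo..
.o>oo.
.oooo.
......
......
......
k=14  ......
......
......
..oo..
.oooo.
.ovoo.
......
......
......
k=15  ......
......
......
..oo..
.oooo.
.o.>o.
......
......
......
k=16  ......
......
......
..oo..
.oo^o.
.o..o.
......
......
......
k=17  ......
......
......
..oo..
.o<.o.
.o..o.
......
......
......
k=18  ......
......
......
..oo..
.o..o.
.ov.o.
......
......
......
k=19  ......
......
......
..oo..
.o..o.
.<o.o.
......
......
......
k=20  ......
......
......
..oo..
.o..o.
..o.o.
.v....
......
......
k=21  ......
......
......
..oo..
.o..o.
..o.o.
<o....
......
......
k=22  ......
......
......
..oo..
.o..o.
^.o.o.
oo....
......
......
k=23  ......
......
......
..oo..
.o..o.
o>o.o.
oo....
......
......
k=24  ......
......
......
..oo..
.o..o.
ooo.o.
ov....
......
......
k=25  ......
......
......
..oo..
.o..o.
ooo.o.
o.>...
......
......
k=26  ......
......
......
..oo..
.o..o.
ooo.o.
o.o...
..v...
......
k=27  ......
......
......
..oo..
.o..o.
ooo.o.
o.o...
.<o...
......
k=28  ......
......
......
..oo..
.o..o.
ooo.o.
o^o...
.oo...
......
k=29  ......
......
......
..oo..
.o..o.
ooo.o.
oo>...
.oo...
......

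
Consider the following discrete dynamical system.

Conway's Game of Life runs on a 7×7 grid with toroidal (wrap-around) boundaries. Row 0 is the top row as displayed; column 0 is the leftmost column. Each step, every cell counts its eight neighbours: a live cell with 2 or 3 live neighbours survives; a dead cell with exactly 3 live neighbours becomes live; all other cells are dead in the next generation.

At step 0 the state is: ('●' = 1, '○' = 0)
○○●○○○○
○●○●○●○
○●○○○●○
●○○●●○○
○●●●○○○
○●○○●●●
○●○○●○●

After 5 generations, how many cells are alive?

gen 0: ○○●○○○○
○●○●○●○
○●○○○●○
●○○●●○○
○●●●○○○
○●○○●●●
○●○○●○●
gen 1: ●●●●●●○
○●○○●○○
●●○●○●●
●○○●●○○
○●○○○○●
○●○○●○●
○●●●●○●
gen 2: ○○○○○○●
○○○○○○○
○●○●○●●
○○○●●○○
○●●●●○●
○●○○●○●
○○○○○○●
gen 3: ○○○○○○○
●○○○○●●
○○●●○●○
○●○○○○●
○●○○○○○
○●○○●○●
○○○○○○●
gen 4: ●○○○○●○
○○○○●●●
○●●○●●○
●●○○○○○
○●●○○●○
○○○○○●○
●○○○○●○
gen 5: ●○○○○○○
●●○●○○○
○●●●●○○
●○○●●●●
●●●○○○●
○●○○●●○
○○○○●●○

22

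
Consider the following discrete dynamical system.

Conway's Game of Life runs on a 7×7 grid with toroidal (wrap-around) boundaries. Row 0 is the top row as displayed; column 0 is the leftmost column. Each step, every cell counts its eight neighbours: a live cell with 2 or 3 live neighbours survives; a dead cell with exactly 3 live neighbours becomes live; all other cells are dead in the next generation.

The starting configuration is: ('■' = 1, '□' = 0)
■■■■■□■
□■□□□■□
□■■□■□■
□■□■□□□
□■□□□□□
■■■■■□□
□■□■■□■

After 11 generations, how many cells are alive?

k=0  ■■■■■□■
□■□□□■□
□■■□■□■
□■□■□□□
□■□□□□□
■■■■■□□
□■□■■□■
k=1  □□□□□□■
□□□□□□□
□■□■■■□
□■□■□□□
□□□□■□□
□□□□■■□
□□□□□□■
k=2  □□□□□□□
□□□□■■□
□□□■■□□
□□□■□■□
□□□■■■□
□□□□■■□
□□□□□□■
k=3  □□□□□■□
□□□■■■□
□□□■□□□
□□■□□■□
□□□■□□■
□□□■□□■
□□□□□■□
k=4  □□□□□■■
□□□■□■□
□□■■□■□
□□■■■□□
□□■■■■■
□□□□■■■
□□□□■■■
k=5  □□□□□□□
□□■■□■□
□□□□□■□
□■□□□□■
□□■□□□■
■□□□□□□
■□□□□□□
k=6  □□□□□□□
□□□□■□□
□□■□■■■
■□□□□■■
□■□□□□■
■■□□□□■
□□□□□□□
k=7  □□□□□□□
□□□■■□□
■□□■■□□
□■□□■□□
□■□□□□□
□■□□□□■
■□□□□□□
k=8  □□□□□□□
□□□■■□□
□□■□□■□
■■■■■□□
□■■□□□□
□■□□□□□
■□□□□□□
k=9  □□□□□□□
□□□■■□□
□□□□□■□
■□□□■□□
□□□□□□□
■■■□□□□
□□□□□□□
k=10  □□□□□□□
□□□□■□□
□□□■□■□
□□□□□□□
■□□□□□□
□■□□□□□
□■□□□□□
k=11  □□□□□□□
□□□□■□□
□□□□■□□
□□□□□□□
□□□□□□□
■■□□□□□
□□□□□□□

4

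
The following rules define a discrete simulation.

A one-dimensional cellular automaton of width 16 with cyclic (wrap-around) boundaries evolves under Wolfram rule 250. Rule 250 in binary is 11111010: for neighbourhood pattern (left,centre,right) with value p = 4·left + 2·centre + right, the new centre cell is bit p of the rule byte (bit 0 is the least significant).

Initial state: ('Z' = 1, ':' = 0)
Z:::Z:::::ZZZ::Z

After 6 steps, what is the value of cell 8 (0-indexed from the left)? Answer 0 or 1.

1

step 0: Z:::Z:::::ZZZ::Z
step 1: ZZ:Z:Z:::ZZZZZZZ
step 2: ZZZ:Z:Z:ZZZZZZZZ
step 3: ZZZZ:Z:ZZZZZZZZZ
step 4: ZZZZZ:ZZZZZZZZZZ
step 5: ZZZZZZZZZZZZZZZZ
step 6: ZZZZZZZZZZZZZZZZ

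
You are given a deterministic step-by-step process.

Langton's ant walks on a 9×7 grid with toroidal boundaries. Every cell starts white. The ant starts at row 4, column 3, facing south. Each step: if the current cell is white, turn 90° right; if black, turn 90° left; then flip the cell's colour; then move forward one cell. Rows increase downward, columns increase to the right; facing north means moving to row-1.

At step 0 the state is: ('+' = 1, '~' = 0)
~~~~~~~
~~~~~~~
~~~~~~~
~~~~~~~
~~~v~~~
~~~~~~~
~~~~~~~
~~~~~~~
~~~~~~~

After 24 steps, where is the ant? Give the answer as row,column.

2,5

gen 0: ~~~~~~~
~~~~~~~
~~~~~~~
~~~~~~~
~~~v~~~
~~~~~~~
~~~~~~~
~~~~~~~
~~~~~~~
gen 1: ~~~~~~~
~~~~~~~
~~~~~~~
~~~~~~~
~~<+~~~
~~~~~~~
~~~~~~~
~~~~~~~
~~~~~~~
gen 2: ~~~~~~~
~~~~~~~
~~~~~~~
~~^~~~~
~~++~~~
~~~~~~~
~~~~~~~
~~~~~~~
~~~~~~~
gen 3: ~~~~~~~
~~~~~~~
~~~~~~~
~~+>~~~
~~++~~~
~~~~~~~
~~~~~~~
~~~~~~~
~~~~~~~
gen 4: ~~~~~~~
~~~~~~~
~~~~~~~
~~++~~~
~~+v~~~
~~~~~~~
~~~~~~~
~~~~~~~
~~~~~~~
gen 5: ~~~~~~~
~~~~~~~
~~~~~~~
~~++~~~
~~+~>~~
~~~~~~~
~~~~~~~
~~~~~~~
~~~~~~~
gen 6: ~~~~~~~
~~~~~~~
~~~~~~~
~~++~~~
~~+~+~~
~~~~v~~
~~~~~~~
~~~~~~~
~~~~~~~
gen 7: ~~~~~~~
~~~~~~~
~~~~~~~
~~++~~~
~~+~+~~
~~~<+~~
~~~~~~~
~~~~~~~
~~~~~~~
gen 8: ~~~~~~~
~~~~~~~
~~~~~~~
~~++~~~
~~+^+~~
~~~++~~
~~~~~~~
~~~~~~~
~~~~~~~
gen 9: ~~~~~~~
~~~~~~~
~~~~~~~
~~++~~~
~~++>~~
~~~++~~
~~~~~~~
~~~~~~~
~~~~~~~
gen 10: ~~~~~~~
~~~~~~~
~~~~~~~
~~++^~~
~~++~~~
~~~++~~
~~~~~~~
~~~~~~~
~~~~~~~
gen 11: ~~~~~~~
~~~~~~~
~~~~~~~
~~+++>~
~~++~~~
~~~++~~
~~~~~~~
~~~~~~~
~~~~~~~
gen 12: ~~~~~~~
~~~~~~~
~~~~~~~
~~++++~
~~++~v~
~~~++~~
~~~~~~~
~~~~~~~
~~~~~~~
gen 13: ~~~~~~~
~~~~~~~
~~~~~~~
~~++++~
~~++<+~
~~~++~~
~~~~~~~
~~~~~~~
~~~~~~~
gen 14: ~~~~~~~
~~~~~~~
~~~~~~~
~~++^+~
~~++++~
~~~++~~
~~~~~~~
~~~~~~~
~~~~~~~
gen 15: ~~~~~~~
~~~~~~~
~~~~~~~
~~+<~+~
~~++++~
~~~++~~
~~~~~~~
~~~~~~~
~~~~~~~
gen 16: ~~~~~~~
~~~~~~~
~~~~~~~
~~+~~+~
~~+v++~
~~~++~~
~~~~~~~
~~~~~~~
~~~~~~~
gen 17: ~~~~~~~
~~~~~~~
~~~~~~~
~~+~~+~
~~+~>+~
~~~++~~
~~~~~~~
~~~~~~~
~~~~~~~
gen 18: ~~~~~~~
~~~~~~~
~~~~~~~
~~+~^+~
~~+~~+~
~~~++~~
~~~~~~~
~~~~~~~
~~~~~~~
gen 19: ~~~~~~~
~~~~~~~
~~~~~~~
~~+~+>~
~~+~~+~
~~~++~~
~~~~~~~
~~~~~~~
~~~~~~~
gen 20: ~~~~~~~
~~~~~~~
~~~~~^~
~~+~+~~
~~+~~+~
~~~++~~
~~~~~~~
~~~~~~~
~~~~~~~
gen 21: ~~~~~~~
~~~~~~~
~~~~~+>
~~+~+~~
~~+~~+~
~~~++~~
~~~~~~~
~~~~~~~
~~~~~~~
gen 22: ~~~~~~~
~~~~~~~
~~~~~++
~~+~+~v
~~+~~+~
~~~++~~
~~~~~~~
~~~~~~~
~~~~~~~
gen 23: ~~~~~~~
~~~~~~~
~~~~~++
~~+~+<+
~~+~~+~
~~~++~~
~~~~~~~
~~~~~~~
~~~~~~~
gen 24: ~~~~~~~
~~~~~~~
~~~~~^+
~~+~+++
~~+~~+~
~~~++~~
~~~~~~~
~~~~~~~
~~~~~~~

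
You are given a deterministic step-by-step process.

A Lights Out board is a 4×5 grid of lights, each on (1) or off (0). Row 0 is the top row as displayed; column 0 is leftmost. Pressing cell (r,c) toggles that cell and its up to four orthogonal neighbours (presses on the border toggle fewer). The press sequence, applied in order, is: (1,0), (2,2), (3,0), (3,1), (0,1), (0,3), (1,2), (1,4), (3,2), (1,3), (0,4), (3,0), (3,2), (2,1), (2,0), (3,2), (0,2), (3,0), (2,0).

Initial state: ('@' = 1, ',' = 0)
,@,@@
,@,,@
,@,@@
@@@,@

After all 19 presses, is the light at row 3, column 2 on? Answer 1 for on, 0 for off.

0

step 0: ,@,@@
,@,,@
,@,@@
@@@,@
step 1: @@,@@
@,,,@
@@,@@
@@@,@
step 2: @@,@@
@,@,@
@,@,@
@@,,@
step 3: @@,@@
@,@,@
,,@,@
,,,,@
step 4: @@,@@
@,@,@
,@@,@
@@@,@
step 5: ,,@@@
@@@,@
,@@,@
@@@,@
step 6: ,,,,,
@@@@@
,@@,@
@@@,@
step 7: ,,@,,
@,,,@
,@,,@
@@@,@
step 8: ,,@,@
@,,@,
,@,,,
@@@,@
step 9: ,,@,@
@,,@,
,@@,,
@,,@@
step 10: ,,@@@
@,@,@
,@@@,
@,,@@
step 11: ,,@,,
@,@,,
,@@@,
@,,@@
step 12: ,,@,,
@,@,,
@@@@,
,@,@@
step 13: ,,@,,
@,@,,
@@,@,
,,@,@
step 14: ,,@,,
@@@,,
,,@@,
,@@,@
step 15: ,,@,,
,@@,,
@@@@,
@@@,@
step 16: ,,@,,
,@@,,
@@,@,
@,,@@
step 17: ,@,@,
,@,,,
@@,@,
@,,@@
step 18: ,@,@,
,@,,,
,@,@,
,@,@@
step 19: ,@,@,
@@,,,
@,,@,
@@,@@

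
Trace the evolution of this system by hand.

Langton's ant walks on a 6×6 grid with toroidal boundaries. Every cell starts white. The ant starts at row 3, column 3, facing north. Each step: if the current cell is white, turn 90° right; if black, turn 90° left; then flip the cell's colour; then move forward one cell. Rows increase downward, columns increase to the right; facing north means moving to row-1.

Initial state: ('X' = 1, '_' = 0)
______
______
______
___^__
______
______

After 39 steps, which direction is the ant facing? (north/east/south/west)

step 0: ______
______
______
___^__
______
______
step 1: ______
______
______
___X>_
______
______
step 2: ______
______
______
___XX_
____v_
______
step 3: ______
______
______
___XX_
___<X_
______
step 4: ______
______
______
___^X_
___XX_
______
step 5: ______
______
______
__<_X_
___XX_
______
step 6: ______
______
__^___
__X_X_
___XX_
______
step 7: ______
______
__X>__
__X_X_
___XX_
______
step 8: ______
______
__XX__
__XvX_
___XX_
______
step 9: ______
______
__XX__
__<XX_
___XX_
______
step 10: ______
______
__XX__
___XX_
__vXX_
______
step 11: ______
______
__XX__
___XX_
_<XXX_
______
step 12: ______
______
__XX__
_^_XX_
_XXXX_
______
step 13: ______
______
__XX__
_X>XX_
_XXXX_
______
step 14: ______
______
__XX__
_XXXX_
_XvXX_
______
step 15: ______
______
__XX__
_XXXX_
_X_>X_
______
step 16: ______
______
__XX__
_XX^X_
_X__X_
______
step 17: ______
______
__XX__
_X<_X_
_X__X_
______
step 18: ______
______
__XX__
_X__X_
_Xv_X_
______
step 19: ______
______
__XX__
_X__X_
_<X_X_
______
step 20: ______
______
__XX__
_X__X_
__X_X_
_v____
step 21: ______
______
__XX__
_X__X_
__X_X_
<X____
step 22: ______
______
__XX__
_X__X_
^_X_X_
XX____
step 23: ______
______
__XX__
_X__X_
X>X_X_
XX____
step 24: ______
______
__XX__
_X__X_
XXX_X_
Xv____
step 25: ______
______
__XX__
_X__X_
XXX_X_
X_>___
step 26: __v___
______
__XX__
_X__X_
XXX_X_
X_X___
step 27: _<X___
______
__XX__
_X__X_
XXX_X_
X_X___
step 28: _XX___
______
__XX__
_X__X_
XXX_X_
X^X___
step 29: _XX___
______
__XX__
_X__X_
XXX_X_
XX>___
step 30: _XX___
______
__XX__
_X__X_
XX^_X_
XX____
step 31: _XX___
______
__XX__
_X__X_
X<__X_
XX____
step 32: _XX___
______
__XX__
_X__X_
X___X_
Xv____
step 33: _XX___
______
__XX__
_X__X_
X___X_
X_>___
step 34: _Xv___
______
__XX__
_X__X_
X___X_
X_X___
step 35: _X_>__
______
__XX__
_X__X_
X___X_
X_X___
step 36: _X_X__
___v__
__XX__
_X__X_
X___X_
X_X___
step 37: _X_X__
__<X__
__XX__
_X__X_
X___X_
X_X___
step 38: _X^X__
__XX__
__XX__
_X__X_
X___X_
X_X___
step 39: _XX>__
__XX__
__XX__
_X__X_
X___X_
X_X___

east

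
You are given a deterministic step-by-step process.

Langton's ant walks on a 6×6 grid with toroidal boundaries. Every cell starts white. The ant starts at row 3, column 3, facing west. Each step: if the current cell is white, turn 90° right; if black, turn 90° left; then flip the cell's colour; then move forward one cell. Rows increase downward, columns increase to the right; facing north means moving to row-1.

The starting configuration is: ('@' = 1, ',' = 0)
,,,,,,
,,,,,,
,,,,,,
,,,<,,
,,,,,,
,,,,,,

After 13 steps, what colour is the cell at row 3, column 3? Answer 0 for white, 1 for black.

0) ,,,,,,
,,,,,,
,,,,,,
,,,<,,
,,,,,,
,,,,,,
1) ,,,,,,
,,,,,,
,,,^,,
,,,@,,
,,,,,,
,,,,,,
2) ,,,,,,
,,,,,,
,,,@>,
,,,@,,
,,,,,,
,,,,,,
3) ,,,,,,
,,,,,,
,,,@@,
,,,@v,
,,,,,,
,,,,,,
4) ,,,,,,
,,,,,,
,,,@@,
,,,<@,
,,,,,,
,,,,,,
5) ,,,,,,
,,,,,,
,,,@@,
,,,,@,
,,,v,,
,,,,,,
6) ,,,,,,
,,,,,,
,,,@@,
,,,,@,
,,<@,,
,,,,,,
7) ,,,,,,
,,,,,,
,,,@@,
,,^,@,
,,@@,,
,,,,,,
8) ,,,,,,
,,,,,,
,,,@@,
,,@>@,
,,@@,,
,,,,,,
9) ,,,,,,
,,,,,,
,,,@@,
,,@@@,
,,@v,,
,,,,,,
10) ,,,,,,
,,,,,,
,,,@@,
,,@@@,
,,@,>,
,,,,,,
11) ,,,,,,
,,,,,,
,,,@@,
,,@@@,
,,@,@,
,,,,v,
12) ,,,,,,
,,,,,,
,,,@@,
,,@@@,
,,@,@,
,,,<@,
13) ,,,,,,
,,,,,,
,,,@@,
,,@@@,
,,@^@,
,,,@@,

1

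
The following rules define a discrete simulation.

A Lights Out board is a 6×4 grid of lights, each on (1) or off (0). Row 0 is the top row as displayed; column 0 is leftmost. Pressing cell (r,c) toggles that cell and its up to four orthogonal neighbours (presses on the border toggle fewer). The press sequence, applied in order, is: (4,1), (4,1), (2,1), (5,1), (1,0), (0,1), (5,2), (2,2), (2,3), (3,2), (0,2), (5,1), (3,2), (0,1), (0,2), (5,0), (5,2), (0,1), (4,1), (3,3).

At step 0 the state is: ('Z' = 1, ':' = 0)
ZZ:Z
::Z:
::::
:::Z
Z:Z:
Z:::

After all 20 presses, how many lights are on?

step 0: ZZ:Z
::Z:
::::
:::Z
Z:Z:
Z:::
step 1: ZZ:Z
::Z:
::::
:Z:Z
:Z::
ZZ::
step 2: ZZ:Z
::Z:
::::
:::Z
Z:Z:
Z:::
step 3: ZZ:Z
:ZZ:
ZZZ:
:Z:Z
Z:Z:
Z:::
step 4: ZZ:Z
:ZZ:
ZZZ:
:Z:Z
ZZZ:
:ZZ:
step 5: :Z:Z
Z:Z:
:ZZ:
:Z:Z
ZZZ:
:ZZ:
step 6: Z:ZZ
ZZZ:
:ZZ:
:Z:Z
ZZZ:
:ZZ:
step 7: Z:ZZ
ZZZ:
:ZZ:
:Z:Z
ZZ::
:::Z
step 8: Z:ZZ
ZZ::
:::Z
:ZZZ
ZZ::
:::Z
step 9: Z:ZZ
ZZ:Z
::Z:
:ZZ:
ZZ::
:::Z
step 10: Z:ZZ
ZZ:Z
::::
:::Z
ZZZ:
:::Z
step 11: ZZ::
ZZZZ
::::
:::Z
ZZZ:
:::Z
step 12: ZZ::
ZZZZ
::::
:::Z
Z:Z:
ZZZZ
step 13: ZZ::
ZZZZ
::Z:
:ZZ:
Z:::
ZZZZ
step 14: ::Z:
Z:ZZ
::Z:
:ZZ:
Z:::
ZZZZ
step 15: :Z:Z
Z::Z
::Z:
:ZZ:
Z:::
ZZZZ
step 16: :Z:Z
Z::Z
::Z:
:ZZ:
::::
::ZZ
step 17: :Z:Z
Z::Z
::Z:
:ZZ:
::Z:
:Z::
step 18: Z:ZZ
ZZ:Z
::Z:
:ZZ:
::Z:
:Z::
step 19: Z:ZZ
ZZ:Z
::Z:
::Z:
ZZ::
::::
step 20: Z:ZZ
ZZ:Z
::ZZ
:::Z
ZZ:Z
::::

12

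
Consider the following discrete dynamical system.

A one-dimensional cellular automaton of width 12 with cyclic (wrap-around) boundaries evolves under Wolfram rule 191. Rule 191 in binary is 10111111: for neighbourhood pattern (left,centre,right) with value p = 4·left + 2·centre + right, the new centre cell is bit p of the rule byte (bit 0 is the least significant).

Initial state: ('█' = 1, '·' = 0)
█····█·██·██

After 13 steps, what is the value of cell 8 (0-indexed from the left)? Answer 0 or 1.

0) █····█·██·██
1) ·███████·███
2) ███████·███·
3) ██████·███·█
4) █████·███·██
5) ████·███·███
6) ███·███·████
7) ██·███·█████
8) █·███·██████
9) ·███·███████
10) ███·███████·
11) ██·███████·█
12) █·███████·██
13) ·███████·███

0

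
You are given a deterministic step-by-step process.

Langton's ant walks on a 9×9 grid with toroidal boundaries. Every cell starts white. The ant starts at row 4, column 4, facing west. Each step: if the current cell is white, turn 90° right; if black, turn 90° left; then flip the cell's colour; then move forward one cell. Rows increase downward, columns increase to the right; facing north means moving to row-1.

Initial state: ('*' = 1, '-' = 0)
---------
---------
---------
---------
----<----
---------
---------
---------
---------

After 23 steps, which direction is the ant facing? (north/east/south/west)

step 0: ---------
---------
---------
---------
----<----
---------
---------
---------
---------
step 1: ---------
---------
---------
----^----
----*----
---------
---------
---------
---------
step 2: ---------
---------
---------
----*>---
----*----
---------
---------
---------
---------
step 3: ---------
---------
---------
----**---
----*v---
---------
---------
---------
---------
step 4: ---------
---------
---------
----**---
----<*---
---------
---------
---------
---------
step 5: ---------
---------
---------
----**---
-----*---
----v----
---------
---------
---------
step 6: ---------
---------
---------
----**---
-----*---
---<*----
---------
---------
---------
step 7: ---------
---------
---------
----**---
---^-*---
---**----
---------
---------
---------
step 8: ---------
---------
---------
----**---
---*>*---
---**----
---------
---------
---------
step 9: ---------
---------
---------
----**---
---***---
---*v----
---------
---------
---------
step 10: ---------
---------
---------
----**---
---***---
---*->---
---------
---------
---------
step 11: ---------
---------
---------
----**---
---***---
---*-*---
-----v---
---------
---------
step 12: ---------
---------
---------
----**---
---***---
---*-*---
----<*---
---------
---------
step 13: ---------
---------
---------
----**---
---***---
---*^*---
----**---
---------
---------
step 14: ---------
---------
---------
----**---
---***---
---**>---
----**---
---------
---------
step 15: ---------
---------
---------
----**---
---**^---
---**----
----**---
---------
---------
step 16: ---------
---------
---------
----**---
---*<----
---**----
----**---
---------
---------
step 17: ---------
---------
---------
----**---
---*-----
---*v----
----**---
---------
---------
step 18: ---------
---------
---------
----**---
---*-----
---*->---
----**---
---------
---------
step 19: ---------
---------
---------
----**---
---*-----
---*-*---
----*v---
---------
---------
step 20: ---------
---------
---------
----**---
---*-----
---*-*---
----*->--
---------
---------
step 21: ---------
---------
---------
----**---
---*-----
---*-*---
----*-*--
------v--
---------
step 22: ---------
---------
---------
----**---
---*-----
---*-*---
----*-*--
-----<*--
---------
step 23: ---------
---------
---------
----**---
---*-----
---*-*---
----*^*--
-----**--
---------

north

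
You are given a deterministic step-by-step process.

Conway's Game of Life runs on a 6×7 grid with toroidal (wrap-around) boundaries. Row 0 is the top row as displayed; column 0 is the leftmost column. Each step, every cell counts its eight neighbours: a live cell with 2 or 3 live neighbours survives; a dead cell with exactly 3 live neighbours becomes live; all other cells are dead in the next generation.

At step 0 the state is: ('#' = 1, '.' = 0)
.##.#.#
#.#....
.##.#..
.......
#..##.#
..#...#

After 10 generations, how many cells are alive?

4

step 0: .##.#.#
#.#....
.##.#..
.......
#..##.#
..#...#
step 1: ..#..##
#....#.
.###...
###.##.
#..#.##
..#.#.#
step 2: ##.##..
#..###.
...#.#.
.....#.
.......
.##.#..
step 3: #.....#
##...#.
...#.#.
....#..
.......
###.#..
step 4: ..#..#.
##..##.
.....##
....#..
.#.#...
##....#
step 5: ..#.##.
##..#..
#.....#
....##.
.##....
##....#
step 6: ..####.
##.##..
##..#.#
##...##
.##..##
#..#.##
step 7: .......
.......
...##..
....#..
..#....
#......
step 8: .......
.......
...##..
....#..
.......
.......
step 9: .......
.......
...##..
...##..
.......
.......
step 10: .......
.......
...##..
...##..
.......
.......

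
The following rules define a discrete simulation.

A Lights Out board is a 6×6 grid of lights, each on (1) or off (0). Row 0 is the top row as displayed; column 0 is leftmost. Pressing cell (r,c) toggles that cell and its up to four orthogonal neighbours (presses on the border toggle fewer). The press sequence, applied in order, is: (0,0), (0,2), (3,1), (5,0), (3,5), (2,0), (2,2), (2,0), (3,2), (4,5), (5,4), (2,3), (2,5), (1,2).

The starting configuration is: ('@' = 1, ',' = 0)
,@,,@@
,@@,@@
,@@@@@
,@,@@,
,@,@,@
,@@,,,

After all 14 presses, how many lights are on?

25

[0] ,@,,@@
,@@,@@
,@@@@@
,@,@@,
,@,@,@
,@@,,,
[1] @,,,@@
@@@,@@
,@@@@@
,@,@@,
,@,@,@
,@@,,,
[2] @@@@@@
@@,,@@
,@@@@@
,@,@@,
,@,@,@
,@@,,,
[3] @@@@@@
@@,,@@
,,@@@@
@,@@@,
,,,@,@
,@@,,,
[4] @@@@@@
@@,,@@
,,@@@@
@,@@@,
@,,@,@
@,@,,,
[5] @@@@@@
@@,,@@
,,@@@,
@,@@,@
@,,@,,
@,@,,,
[6] @@@@@@
,@,,@@
@@@@@,
,,@@,@
@,,@,,
@,@,,,
[7] @@@@@@
,@@,@@
@,,,@,
,,,@,@
@,,@,,
@,@,,,
[8] @@@@@@
@@@,@@
,@,,@,
@,,@,@
@,,@,,
@,@,,,
[9] @@@@@@
@@@,@@
,@@,@,
@@@,,@
@,@@,,
@,@,,,
[10] @@@@@@
@@@,@@
,@@,@,
@@@,,,
@,@@@@
@,@,,@
[11] @@@@@@
@@@,@@
,@@,@,
@@@,,,
@,@@,@
@,@@@,
[12] @@@@@@
@@@@@@
,@,@,,
@@@@,,
@,@@,@
@,@@@,
[13] @@@@@@
@@@@@,
,@,@@@
@@@@,@
@,@@,@
@,@@@,
[14] @@,@@@
@,,,@,
,@@@@@
@@@@,@
@,@@,@
@,@@@,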